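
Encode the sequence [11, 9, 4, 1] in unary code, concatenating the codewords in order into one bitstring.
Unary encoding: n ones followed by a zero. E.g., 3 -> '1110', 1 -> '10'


Encode each number as n ones followed by a terminating 0:
  11 -> 111111111110 (12 bits)
  9 -> 1111111110 (10 bits)
  4 -> 11110 (5 bits)
  1 -> 10 (2 bits)
Total length = 12 + 10 + 5 + 2 = 29 bits.

Unary([11, 9, 4, 1]) = 11111111111011111111101111010 (29 bits)


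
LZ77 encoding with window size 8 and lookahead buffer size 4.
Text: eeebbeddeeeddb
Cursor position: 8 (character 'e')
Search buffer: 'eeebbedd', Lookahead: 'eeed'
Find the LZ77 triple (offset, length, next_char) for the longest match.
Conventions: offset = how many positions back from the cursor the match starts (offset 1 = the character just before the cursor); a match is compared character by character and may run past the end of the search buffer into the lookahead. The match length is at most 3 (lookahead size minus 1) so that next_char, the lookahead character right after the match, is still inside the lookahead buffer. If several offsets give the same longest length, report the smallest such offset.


Try each offset into the search buffer:
  offset=1 (pos 7, char 'd'): match length 0
  offset=2 (pos 6, char 'd'): match length 0
  offset=3 (pos 5, char 'e'): match length 1
  offset=4 (pos 4, char 'b'): match length 0
  offset=5 (pos 3, char 'b'): match length 0
  offset=6 (pos 2, char 'e'): match length 1
  offset=7 (pos 1, char 'e'): match length 2
  offset=8 (pos 0, char 'e'): match length 3
Longest match has length 3 at offset 8.
next_char = character at position 8 + 3 = 11 -> 'd'

Best match: offset=8, length=3 (matching 'eee' starting at position 0)
LZ77 triple: (8, 3, 'd')


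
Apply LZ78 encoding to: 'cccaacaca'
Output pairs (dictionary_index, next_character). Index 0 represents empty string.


LZ78 encoding steps:
Dictionary: {0: ''}
Step 1: w='' (idx 0), next='c' -> output (0, 'c'), add 'c' as idx 1
Step 2: w='c' (idx 1), next='c' -> output (1, 'c'), add 'cc' as idx 2
Step 3: w='' (idx 0), next='a' -> output (0, 'a'), add 'a' as idx 3
Step 4: w='a' (idx 3), next='c' -> output (3, 'c'), add 'ac' as idx 4
Step 5: w='ac' (idx 4), next='a' -> output (4, 'a'), add 'aca' as idx 5


Encoded: [(0, 'c'), (1, 'c'), (0, 'a'), (3, 'c'), (4, 'a')]


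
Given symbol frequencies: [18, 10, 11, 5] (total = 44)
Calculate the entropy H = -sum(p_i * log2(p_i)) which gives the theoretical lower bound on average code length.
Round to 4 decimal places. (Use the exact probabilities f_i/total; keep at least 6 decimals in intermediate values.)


Per-symbol terms -p_i * log2(p_i) with p_i = f_i/44:
  p = 18/44 = 0.409091: log2(p) = -1.289507, -p*log2(p) = 0.527525
  p = 10/44 = 0.227273: log2(p) = -2.137504, -p*log2(p) = 0.485796
  p = 11/44 = 0.250000: log2(p) = -2.000000, -p*log2(p) = 0.500000
  p = 5/44 = 0.113636: log2(p) = -3.137504, -p*log2(p) = 0.356534
H = 0.527525 + 0.485796 + 0.500000 + 0.356534 = 1.869855

H = 1.8699 bits/symbol


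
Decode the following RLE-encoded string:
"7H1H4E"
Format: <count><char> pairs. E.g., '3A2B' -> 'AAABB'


Expanding each <count><char> pair:
  7H -> 'HHHHHHH'
  1H -> 'H'
  4E -> 'EEEE'

Decoded = HHHHHHHHEEEE


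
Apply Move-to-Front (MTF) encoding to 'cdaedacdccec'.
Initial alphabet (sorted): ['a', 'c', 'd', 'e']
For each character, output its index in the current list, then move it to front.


MTF encoding:
'c': index 1 in ['a', 'c', 'd', 'e'] -> ['c', 'a', 'd', 'e']
'd': index 2 in ['c', 'a', 'd', 'e'] -> ['d', 'c', 'a', 'e']
'a': index 2 in ['d', 'c', 'a', 'e'] -> ['a', 'd', 'c', 'e']
'e': index 3 in ['a', 'd', 'c', 'e'] -> ['e', 'a', 'd', 'c']
'd': index 2 in ['e', 'a', 'd', 'c'] -> ['d', 'e', 'a', 'c']
'a': index 2 in ['d', 'e', 'a', 'c'] -> ['a', 'd', 'e', 'c']
'c': index 3 in ['a', 'd', 'e', 'c'] -> ['c', 'a', 'd', 'e']
'd': index 2 in ['c', 'a', 'd', 'e'] -> ['d', 'c', 'a', 'e']
'c': index 1 in ['d', 'c', 'a', 'e'] -> ['c', 'd', 'a', 'e']
'c': index 0 in ['c', 'd', 'a', 'e'] -> ['c', 'd', 'a', 'e']
'e': index 3 in ['c', 'd', 'a', 'e'] -> ['e', 'c', 'd', 'a']
'c': index 1 in ['e', 'c', 'd', 'a'] -> ['c', 'e', 'd', 'a']


Output: [1, 2, 2, 3, 2, 2, 3, 2, 1, 0, 3, 1]


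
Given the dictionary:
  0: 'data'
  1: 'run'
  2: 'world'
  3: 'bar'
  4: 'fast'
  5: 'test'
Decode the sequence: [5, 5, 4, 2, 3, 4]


Look up each index in the dictionary:
  5 -> 'test'
  5 -> 'test'
  4 -> 'fast'
  2 -> 'world'
  3 -> 'bar'
  4 -> 'fast'

Decoded: "test test fast world bar fast"


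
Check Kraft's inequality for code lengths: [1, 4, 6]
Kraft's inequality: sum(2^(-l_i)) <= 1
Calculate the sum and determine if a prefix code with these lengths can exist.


Sum = 2^(-1) + 2^(-4) + 2^(-6)
    = 0.5 + 0.0625 + 0.015625
    = 37/64 = 0.578125
Since 0.578125 <= 1, Kraft's inequality IS satisfied.
A prefix code with these lengths CAN exist.

Kraft sum = 0.578125. Satisfied.


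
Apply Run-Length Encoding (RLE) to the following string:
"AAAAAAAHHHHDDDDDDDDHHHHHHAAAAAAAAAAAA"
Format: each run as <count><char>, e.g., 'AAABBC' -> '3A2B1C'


Scanning runs left to right:
  i=0: run of 'A' x 7 -> '7A'
  i=7: run of 'H' x 4 -> '4H'
  i=11: run of 'D' x 8 -> '8D'
  i=19: run of 'H' x 6 -> '6H'
  i=25: run of 'A' x 12 -> '12A'

RLE = 7A4H8D6H12A


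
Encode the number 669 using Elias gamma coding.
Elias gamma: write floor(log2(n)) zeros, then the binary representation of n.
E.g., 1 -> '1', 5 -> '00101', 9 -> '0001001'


num_bits = floor(log2(669)) + 1 = 10
leading_zeros = num_bits - 1 = 9
binary(669) = 1010011101

Elias gamma(669) = '000000000' + '1010011101' = 0000000001010011101 (19 bits)


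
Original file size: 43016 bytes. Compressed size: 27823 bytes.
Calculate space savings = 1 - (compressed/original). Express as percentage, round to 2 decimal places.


ratio = compressed/original = 27823/43016 = 0.646806
savings = 1 - ratio = 1 - 0.646806 = 0.353194
as a percentage: 0.353194 * 100 = 35.32%

Space savings = 1 - 27823/43016 = 35.32%


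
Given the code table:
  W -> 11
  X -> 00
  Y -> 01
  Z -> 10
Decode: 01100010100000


Decoding:
01 -> Y
10 -> Z
00 -> X
10 -> Z
10 -> Z
00 -> X
00 -> X


Result: YZXZZXX


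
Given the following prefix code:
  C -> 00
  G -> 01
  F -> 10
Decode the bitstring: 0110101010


Decoding step by step:
Bits 01 -> G
Bits 10 -> F
Bits 10 -> F
Bits 10 -> F
Bits 10 -> F


Decoded message: GFFFF


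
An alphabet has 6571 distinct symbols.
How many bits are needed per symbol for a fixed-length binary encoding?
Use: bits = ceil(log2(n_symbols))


log2(6571) = 12.6819
Bracket: 2^12 = 4096 < 6571 <= 2^13 = 8192
So ceil(log2(6571)) = 13

bits = ceil(log2(6571)) = ceil(12.6819) = 13 bits


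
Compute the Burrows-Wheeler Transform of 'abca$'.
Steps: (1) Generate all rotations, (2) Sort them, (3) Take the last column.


Rotations (sorted):
  0: $abca -> last char: a
  1: a$abc -> last char: c
  2: abca$ -> last char: $
  3: bca$a -> last char: a
  4: ca$ab -> last char: b


BWT = ac$ab


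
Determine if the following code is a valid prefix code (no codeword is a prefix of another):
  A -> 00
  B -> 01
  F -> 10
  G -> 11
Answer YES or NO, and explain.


Checking each pair (does one codeword prefix another?):
  A='00' vs B='01': no prefix
  A='00' vs F='10': no prefix
  A='00' vs G='11': no prefix
  B='01' vs A='00': no prefix
  B='01' vs F='10': no prefix
  B='01' vs G='11': no prefix
  F='10' vs A='00': no prefix
  F='10' vs B='01': no prefix
  F='10' vs G='11': no prefix
  G='11' vs A='00': no prefix
  G='11' vs B='01': no prefix
  G='11' vs F='10': no prefix
No violation found over all pairs.

YES -- this is a valid prefix code. No codeword is a prefix of any other codeword.


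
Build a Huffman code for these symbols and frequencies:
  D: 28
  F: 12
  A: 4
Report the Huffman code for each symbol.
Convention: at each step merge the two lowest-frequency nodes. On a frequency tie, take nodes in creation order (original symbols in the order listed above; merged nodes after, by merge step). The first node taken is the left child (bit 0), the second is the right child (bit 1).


Huffman tree construction:
Step 1: Merge A(4) + F(12) = 16
Step 2: Merge (A+F)(16) + D(28) = 44
Read each symbol's code off the tree from the root (left child = 0, right child = 1).

Codes:
  D: 1 (length 1)
  F: 01 (length 2)
  A: 00 (length 2)
Average code length: 60/44 = 1.3636 bits/symbol


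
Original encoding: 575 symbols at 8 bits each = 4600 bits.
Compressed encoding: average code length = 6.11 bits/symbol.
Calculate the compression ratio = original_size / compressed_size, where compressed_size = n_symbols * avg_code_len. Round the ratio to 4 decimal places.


original_size = n_symbols * orig_bits = 575 * 8 = 4600 bits
compressed_size = n_symbols * avg_code_len = 575 * 6.11 = 3513.25 bits
ratio = original_size / compressed_size = 4600 / 3513.25 = 1.3093

Compression ratio = 1.3093


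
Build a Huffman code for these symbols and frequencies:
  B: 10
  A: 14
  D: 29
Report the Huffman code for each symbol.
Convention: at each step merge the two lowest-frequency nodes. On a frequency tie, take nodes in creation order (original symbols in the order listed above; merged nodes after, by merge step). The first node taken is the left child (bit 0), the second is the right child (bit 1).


Huffman tree construction:
Step 1: Merge B(10) + A(14) = 24
Step 2: Merge (B+A)(24) + D(29) = 53
Read each symbol's code off the tree from the root (left child = 0, right child = 1).

Codes:
  B: 00 (length 2)
  A: 01 (length 2)
  D: 1 (length 1)
Average code length: 77/53 = 1.4528 bits/symbol


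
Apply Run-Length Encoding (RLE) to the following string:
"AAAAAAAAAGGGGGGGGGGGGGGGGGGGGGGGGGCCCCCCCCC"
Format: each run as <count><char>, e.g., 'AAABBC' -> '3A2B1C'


Scanning runs left to right:
  i=0: run of 'A' x 9 -> '9A'
  i=9: run of 'G' x 25 -> '25G'
  i=34: run of 'C' x 9 -> '9C'

RLE = 9A25G9C


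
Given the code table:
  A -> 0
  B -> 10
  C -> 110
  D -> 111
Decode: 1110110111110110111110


Decoding:
111 -> D
0 -> A
110 -> C
111 -> D
110 -> C
110 -> C
111 -> D
110 -> C


Result: DACDCCDC


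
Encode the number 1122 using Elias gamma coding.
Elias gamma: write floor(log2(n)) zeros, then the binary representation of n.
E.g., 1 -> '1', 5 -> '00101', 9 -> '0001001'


num_bits = floor(log2(1122)) + 1 = 11
leading_zeros = num_bits - 1 = 10
binary(1122) = 10001100010

Elias gamma(1122) = '0000000000' + '10001100010' = 000000000010001100010 (21 bits)


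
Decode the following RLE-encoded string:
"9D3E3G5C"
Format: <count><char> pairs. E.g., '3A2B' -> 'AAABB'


Expanding each <count><char> pair:
  9D -> 'DDDDDDDDD'
  3E -> 'EEE'
  3G -> 'GGG'
  5C -> 'CCCCC'

Decoded = DDDDDDDDDEEEGGGCCCCC


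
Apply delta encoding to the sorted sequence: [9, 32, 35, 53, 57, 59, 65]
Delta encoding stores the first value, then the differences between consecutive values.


First value: 9
Deltas:
  32 - 9 = 23
  35 - 32 = 3
  53 - 35 = 18
  57 - 53 = 4
  59 - 57 = 2
  65 - 59 = 6


Delta encoded: [9, 23, 3, 18, 4, 2, 6]


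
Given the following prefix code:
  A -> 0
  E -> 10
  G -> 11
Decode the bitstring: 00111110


Decoding step by step:
Bits 0 -> A
Bits 0 -> A
Bits 11 -> G
Bits 11 -> G
Bits 10 -> E


Decoded message: AAGGE


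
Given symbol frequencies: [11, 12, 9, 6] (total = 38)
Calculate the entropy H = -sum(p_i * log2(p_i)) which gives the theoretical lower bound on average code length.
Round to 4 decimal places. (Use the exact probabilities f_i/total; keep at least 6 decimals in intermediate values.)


Per-symbol terms -p_i * log2(p_i) with p_i = f_i/38:
  p = 11/38 = 0.289474: log2(p) = -1.788496, -p*log2(p) = 0.517722
  p = 12/38 = 0.315789: log2(p) = -1.662965, -p*log2(p) = 0.525147
  p = 9/38 = 0.236842: log2(p) = -2.078003, -p*log2(p) = 0.492158
  p = 6/38 = 0.157895: log2(p) = -2.662965, -p*log2(p) = 0.420468
H = 0.517722 + 0.525147 + 0.492158 + 0.420468 = 1.955495

H = 1.9555 bits/symbol


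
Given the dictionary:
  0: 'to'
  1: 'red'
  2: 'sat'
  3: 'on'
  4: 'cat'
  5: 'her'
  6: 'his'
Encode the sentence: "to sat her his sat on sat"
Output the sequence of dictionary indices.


Look up each word in the dictionary:
  'to' -> 0
  'sat' -> 2
  'her' -> 5
  'his' -> 6
  'sat' -> 2
  'on' -> 3
  'sat' -> 2

Encoded: [0, 2, 5, 6, 2, 3, 2]


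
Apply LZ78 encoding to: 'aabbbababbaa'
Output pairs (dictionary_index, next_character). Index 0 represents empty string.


LZ78 encoding steps:
Dictionary: {0: ''}
Step 1: w='' (idx 0), next='a' -> output (0, 'a'), add 'a' as idx 1
Step 2: w='a' (idx 1), next='b' -> output (1, 'b'), add 'ab' as idx 2
Step 3: w='' (idx 0), next='b' -> output (0, 'b'), add 'b' as idx 3
Step 4: w='b' (idx 3), next='a' -> output (3, 'a'), add 'ba' as idx 4
Step 5: w='ba' (idx 4), next='b' -> output (4, 'b'), add 'bab' as idx 5
Step 6: w='ba' (idx 4), next='a' -> output (4, 'a'), add 'baa' as idx 6


Encoded: [(0, 'a'), (1, 'b'), (0, 'b'), (3, 'a'), (4, 'b'), (4, 'a')]


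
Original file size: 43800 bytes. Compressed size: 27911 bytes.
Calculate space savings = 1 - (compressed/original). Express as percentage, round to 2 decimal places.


ratio = compressed/original = 27911/43800 = 0.637237
savings = 1 - ratio = 1 - 0.637237 = 0.362763
as a percentage: 0.362763 * 100 = 36.28%

Space savings = 1 - 27911/43800 = 36.28%


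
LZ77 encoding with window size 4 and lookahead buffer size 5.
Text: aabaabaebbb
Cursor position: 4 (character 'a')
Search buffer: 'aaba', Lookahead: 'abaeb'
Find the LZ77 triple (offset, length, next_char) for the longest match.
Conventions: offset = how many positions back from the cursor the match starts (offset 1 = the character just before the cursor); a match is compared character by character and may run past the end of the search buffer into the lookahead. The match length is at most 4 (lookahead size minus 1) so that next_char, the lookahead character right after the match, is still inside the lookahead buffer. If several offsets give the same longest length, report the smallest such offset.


Try each offset into the search buffer:
  offset=1 (pos 3, char 'a'): match length 1
  offset=2 (pos 2, char 'b'): match length 0
  offset=3 (pos 1, char 'a'): match length 3
  offset=4 (pos 0, char 'a'): match length 1
Longest match has length 3 at offset 3.
next_char = character at position 4 + 3 = 7 -> 'e'

Best match: offset=3, length=3 (matching 'aba' starting at position 1)
LZ77 triple: (3, 3, 'e')


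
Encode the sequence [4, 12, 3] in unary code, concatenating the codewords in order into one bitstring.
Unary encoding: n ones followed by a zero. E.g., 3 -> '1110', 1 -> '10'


Encode each number as n ones followed by a terminating 0:
  4 -> 11110 (5 bits)
  12 -> 1111111111110 (13 bits)
  3 -> 1110 (4 bits)
Total length = 5 + 13 + 4 = 22 bits.

Unary([4, 12, 3]) = 1111011111111111101110 (22 bits)


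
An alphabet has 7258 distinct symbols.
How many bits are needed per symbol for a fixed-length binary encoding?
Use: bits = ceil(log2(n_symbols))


log2(7258) = 12.8254
Bracket: 2^12 = 4096 < 7258 <= 2^13 = 8192
So ceil(log2(7258)) = 13

bits = ceil(log2(7258)) = ceil(12.8254) = 13 bits


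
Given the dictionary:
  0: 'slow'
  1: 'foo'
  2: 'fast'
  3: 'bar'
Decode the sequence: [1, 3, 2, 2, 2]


Look up each index in the dictionary:
  1 -> 'foo'
  3 -> 'bar'
  2 -> 'fast'
  2 -> 'fast'
  2 -> 'fast'

Decoded: "foo bar fast fast fast"


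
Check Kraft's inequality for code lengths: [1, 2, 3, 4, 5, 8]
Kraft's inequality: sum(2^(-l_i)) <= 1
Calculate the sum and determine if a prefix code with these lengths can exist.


Sum = 2^(-1) + 2^(-2) + 2^(-3) + 2^(-4) + 2^(-5) + 2^(-8)
    = 0.5 + 0.25 + 0.125 + 0.0625 + 0.03125 + 0.00390625
    = 249/256 = 0.97265625
Since 0.97265625 <= 1, Kraft's inequality IS satisfied.
A prefix code with these lengths CAN exist.

Kraft sum = 0.97265625. Satisfied.


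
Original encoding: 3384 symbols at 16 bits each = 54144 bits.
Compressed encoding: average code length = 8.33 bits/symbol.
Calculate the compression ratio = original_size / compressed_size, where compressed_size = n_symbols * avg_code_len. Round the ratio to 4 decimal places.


original_size = n_symbols * orig_bits = 3384 * 16 = 54144 bits
compressed_size = n_symbols * avg_code_len = 3384 * 8.33 = 28188.72 bits
ratio = original_size / compressed_size = 54144 / 28188.72 = 1.9208

Compression ratio = 1.9208


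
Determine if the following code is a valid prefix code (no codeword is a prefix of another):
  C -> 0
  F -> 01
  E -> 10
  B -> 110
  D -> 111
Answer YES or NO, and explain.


Checking each pair (does one codeword prefix another?):
  C='0' vs F='01': prefix -- VIOLATION

NO -- this is NOT a valid prefix code. C (0) is a prefix of F (01).


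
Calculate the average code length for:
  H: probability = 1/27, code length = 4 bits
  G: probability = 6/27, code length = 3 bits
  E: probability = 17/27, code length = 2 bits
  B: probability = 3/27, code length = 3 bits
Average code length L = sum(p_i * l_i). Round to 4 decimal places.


Weighted contributions p_i * l_i:
  H: (1/27) * 4 = 4/27
  G: (6/27) * 3 = 18/27
  E: (17/27) * 2 = 34/27
  B: (3/27) * 3 = 9/27
Sum = (4 + 18 + 34 + 9)/27 = 65/27

L = 65/27 = 2.4074 bits/symbol


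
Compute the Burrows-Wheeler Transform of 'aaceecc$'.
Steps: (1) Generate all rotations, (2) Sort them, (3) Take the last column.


Rotations (sorted):
  0: $aaceecc -> last char: c
  1: aaceecc$ -> last char: $
  2: aceecc$a -> last char: a
  3: c$aaceec -> last char: c
  4: cc$aacee -> last char: e
  5: ceecc$aa -> last char: a
  6: ecc$aace -> last char: e
  7: eecc$aac -> last char: c


BWT = c$aceaec


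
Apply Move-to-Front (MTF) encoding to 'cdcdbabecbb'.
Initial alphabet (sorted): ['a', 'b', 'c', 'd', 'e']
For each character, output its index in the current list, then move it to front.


MTF encoding:
'c': index 2 in ['a', 'b', 'c', 'd', 'e'] -> ['c', 'a', 'b', 'd', 'e']
'd': index 3 in ['c', 'a', 'b', 'd', 'e'] -> ['d', 'c', 'a', 'b', 'e']
'c': index 1 in ['d', 'c', 'a', 'b', 'e'] -> ['c', 'd', 'a', 'b', 'e']
'd': index 1 in ['c', 'd', 'a', 'b', 'e'] -> ['d', 'c', 'a', 'b', 'e']
'b': index 3 in ['d', 'c', 'a', 'b', 'e'] -> ['b', 'd', 'c', 'a', 'e']
'a': index 3 in ['b', 'd', 'c', 'a', 'e'] -> ['a', 'b', 'd', 'c', 'e']
'b': index 1 in ['a', 'b', 'd', 'c', 'e'] -> ['b', 'a', 'd', 'c', 'e']
'e': index 4 in ['b', 'a', 'd', 'c', 'e'] -> ['e', 'b', 'a', 'd', 'c']
'c': index 4 in ['e', 'b', 'a', 'd', 'c'] -> ['c', 'e', 'b', 'a', 'd']
'b': index 2 in ['c', 'e', 'b', 'a', 'd'] -> ['b', 'c', 'e', 'a', 'd']
'b': index 0 in ['b', 'c', 'e', 'a', 'd'] -> ['b', 'c', 'e', 'a', 'd']


Output: [2, 3, 1, 1, 3, 3, 1, 4, 4, 2, 0]


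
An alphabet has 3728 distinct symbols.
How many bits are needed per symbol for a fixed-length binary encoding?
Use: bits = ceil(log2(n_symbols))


log2(3728) = 11.8642
Bracket: 2^11 = 2048 < 3728 <= 2^12 = 4096
So ceil(log2(3728)) = 12

bits = ceil(log2(3728)) = ceil(11.8642) = 12 bits


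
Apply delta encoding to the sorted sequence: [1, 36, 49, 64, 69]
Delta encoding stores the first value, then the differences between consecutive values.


First value: 1
Deltas:
  36 - 1 = 35
  49 - 36 = 13
  64 - 49 = 15
  69 - 64 = 5


Delta encoded: [1, 35, 13, 15, 5]


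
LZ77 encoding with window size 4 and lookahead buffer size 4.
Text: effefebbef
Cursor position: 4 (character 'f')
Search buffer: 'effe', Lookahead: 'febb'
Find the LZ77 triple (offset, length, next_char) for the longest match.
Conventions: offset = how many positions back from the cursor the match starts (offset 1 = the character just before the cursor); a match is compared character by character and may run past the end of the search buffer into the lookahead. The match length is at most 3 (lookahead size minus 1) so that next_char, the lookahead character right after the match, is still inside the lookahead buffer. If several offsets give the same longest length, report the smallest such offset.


Try each offset into the search buffer:
  offset=1 (pos 3, char 'e'): match length 0
  offset=2 (pos 2, char 'f'): match length 2
  offset=3 (pos 1, char 'f'): match length 1
  offset=4 (pos 0, char 'e'): match length 0
Longest match has length 2 at offset 2.
next_char = character at position 4 + 2 = 6 -> 'b'

Best match: offset=2, length=2 (matching 'fe' starting at position 2)
LZ77 triple: (2, 2, 'b')


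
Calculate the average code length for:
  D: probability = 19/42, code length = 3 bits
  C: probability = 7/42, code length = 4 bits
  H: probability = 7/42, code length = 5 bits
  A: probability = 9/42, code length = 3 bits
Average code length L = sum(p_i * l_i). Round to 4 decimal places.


Weighted contributions p_i * l_i:
  D: (19/42) * 3 = 57/42
  C: (7/42) * 4 = 28/42
  H: (7/42) * 5 = 35/42
  A: (9/42) * 3 = 27/42
Sum = (57 + 28 + 35 + 27)/42 = 147/42

L = 147/42 = 3.5000 bits/symbol


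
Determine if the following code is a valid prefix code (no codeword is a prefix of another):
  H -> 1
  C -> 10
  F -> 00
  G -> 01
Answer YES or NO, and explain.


Checking each pair (does one codeword prefix another?):
  H='1' vs C='10': prefix -- VIOLATION

NO -- this is NOT a valid prefix code. H (1) is a prefix of C (10).


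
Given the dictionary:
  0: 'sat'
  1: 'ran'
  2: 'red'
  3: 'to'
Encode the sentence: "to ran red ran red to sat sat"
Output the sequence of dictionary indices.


Look up each word in the dictionary:
  'to' -> 3
  'ran' -> 1
  'red' -> 2
  'ran' -> 1
  'red' -> 2
  'to' -> 3
  'sat' -> 0
  'sat' -> 0

Encoded: [3, 1, 2, 1, 2, 3, 0, 0]


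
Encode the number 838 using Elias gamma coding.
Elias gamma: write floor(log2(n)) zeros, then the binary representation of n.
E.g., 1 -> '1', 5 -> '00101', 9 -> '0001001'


num_bits = floor(log2(838)) + 1 = 10
leading_zeros = num_bits - 1 = 9
binary(838) = 1101000110

Elias gamma(838) = '000000000' + '1101000110' = 0000000001101000110 (19 bits)


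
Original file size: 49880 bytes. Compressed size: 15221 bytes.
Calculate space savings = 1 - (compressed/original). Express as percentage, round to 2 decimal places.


ratio = compressed/original = 15221/49880 = 0.305152
savings = 1 - ratio = 1 - 0.305152 = 0.694848
as a percentage: 0.694848 * 100 = 69.48%

Space savings = 1 - 15221/49880 = 69.48%


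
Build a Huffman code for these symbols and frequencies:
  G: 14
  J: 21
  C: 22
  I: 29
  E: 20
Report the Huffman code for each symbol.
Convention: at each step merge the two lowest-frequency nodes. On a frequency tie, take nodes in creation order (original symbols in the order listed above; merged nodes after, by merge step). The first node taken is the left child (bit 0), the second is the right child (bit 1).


Huffman tree construction:
Step 1: Merge G(14) + E(20) = 34
Step 2: Merge J(21) + C(22) = 43
Step 3: Merge I(29) + (G+E)(34) = 63
Step 4: Merge (J+C)(43) + (I+(G+E))(63) = 106
Read each symbol's code off the tree from the root (left child = 0, right child = 1).

Codes:
  G: 110 (length 3)
  J: 00 (length 2)
  C: 01 (length 2)
  I: 10 (length 2)
  E: 111 (length 3)
Average code length: 246/106 = 2.3208 bits/symbol


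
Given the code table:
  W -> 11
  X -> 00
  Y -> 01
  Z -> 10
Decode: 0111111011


Decoding:
01 -> Y
11 -> W
11 -> W
10 -> Z
11 -> W


Result: YWWZW


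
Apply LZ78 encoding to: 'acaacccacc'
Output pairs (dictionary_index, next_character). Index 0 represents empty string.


LZ78 encoding steps:
Dictionary: {0: ''}
Step 1: w='' (idx 0), next='a' -> output (0, 'a'), add 'a' as idx 1
Step 2: w='' (idx 0), next='c' -> output (0, 'c'), add 'c' as idx 2
Step 3: w='a' (idx 1), next='a' -> output (1, 'a'), add 'aa' as idx 3
Step 4: w='c' (idx 2), next='c' -> output (2, 'c'), add 'cc' as idx 4
Step 5: w='c' (idx 2), next='a' -> output (2, 'a'), add 'ca' as idx 5
Step 6: w='cc' (idx 4), end of input -> output (4, '')


Encoded: [(0, 'a'), (0, 'c'), (1, 'a'), (2, 'c'), (2, 'a'), (4, '')]


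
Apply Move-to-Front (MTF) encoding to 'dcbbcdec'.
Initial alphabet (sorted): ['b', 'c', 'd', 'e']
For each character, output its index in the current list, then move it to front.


MTF encoding:
'd': index 2 in ['b', 'c', 'd', 'e'] -> ['d', 'b', 'c', 'e']
'c': index 2 in ['d', 'b', 'c', 'e'] -> ['c', 'd', 'b', 'e']
'b': index 2 in ['c', 'd', 'b', 'e'] -> ['b', 'c', 'd', 'e']
'b': index 0 in ['b', 'c', 'd', 'e'] -> ['b', 'c', 'd', 'e']
'c': index 1 in ['b', 'c', 'd', 'e'] -> ['c', 'b', 'd', 'e']
'd': index 2 in ['c', 'b', 'd', 'e'] -> ['d', 'c', 'b', 'e']
'e': index 3 in ['d', 'c', 'b', 'e'] -> ['e', 'd', 'c', 'b']
'c': index 2 in ['e', 'd', 'c', 'b'] -> ['c', 'e', 'd', 'b']


Output: [2, 2, 2, 0, 1, 2, 3, 2]


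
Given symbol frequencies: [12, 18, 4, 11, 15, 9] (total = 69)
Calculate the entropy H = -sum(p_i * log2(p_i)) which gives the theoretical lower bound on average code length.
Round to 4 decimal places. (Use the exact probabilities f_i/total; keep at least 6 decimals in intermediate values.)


Per-symbol terms -p_i * log2(p_i) with p_i = f_i/69:
  p = 12/69 = 0.173913: log2(p) = -2.523562, -p*log2(p) = 0.438880
  p = 18/69 = 0.260870: log2(p) = -1.938599, -p*log2(p) = 0.505722
  p = 4/69 = 0.057971: log2(p) = -4.108524, -p*log2(p) = 0.238175
  p = 11/69 = 0.159420: log2(p) = -2.649093, -p*log2(p) = 0.422319
  p = 15/69 = 0.217391: log2(p) = -2.201634, -p*log2(p) = 0.478616
  p = 9/69 = 0.130435: log2(p) = -2.938599, -p*log2(p) = 0.383296
H = 0.438880 + 0.505722 + 0.238175 + 0.422319 + 0.478616 + 0.383296 = 2.467008

H = 2.467 bits/symbol


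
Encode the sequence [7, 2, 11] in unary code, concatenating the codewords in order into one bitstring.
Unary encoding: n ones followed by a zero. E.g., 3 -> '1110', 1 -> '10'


Encode each number as n ones followed by a terminating 0:
  7 -> 11111110 (8 bits)
  2 -> 110 (3 bits)
  11 -> 111111111110 (12 bits)
Total length = 8 + 3 + 12 = 23 bits.

Unary([7, 2, 11]) = 11111110110111111111110 (23 bits)


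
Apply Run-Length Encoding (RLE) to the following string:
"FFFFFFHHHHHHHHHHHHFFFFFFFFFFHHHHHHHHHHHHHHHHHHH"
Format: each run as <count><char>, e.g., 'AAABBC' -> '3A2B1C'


Scanning runs left to right:
  i=0: run of 'F' x 6 -> '6F'
  i=6: run of 'H' x 12 -> '12H'
  i=18: run of 'F' x 10 -> '10F'
  i=28: run of 'H' x 19 -> '19H'

RLE = 6F12H10F19H


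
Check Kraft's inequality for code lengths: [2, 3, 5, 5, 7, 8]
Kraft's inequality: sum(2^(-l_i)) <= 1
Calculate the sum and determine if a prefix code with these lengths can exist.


Sum = 2^(-2) + 2^(-3) + 2^(-5) + 2^(-5) + 2^(-7) + 2^(-8)
    = 0.25 + 0.125 + 0.03125 + 0.03125 + 0.0078125 + 0.00390625
    = 115/256 = 0.44921875
Since 0.44921875 <= 1, Kraft's inequality IS satisfied.
A prefix code with these lengths CAN exist.

Kraft sum = 0.44921875. Satisfied.


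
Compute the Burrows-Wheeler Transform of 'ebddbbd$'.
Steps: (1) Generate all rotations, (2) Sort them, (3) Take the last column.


Rotations (sorted):
  0: $ebddbbd -> last char: d
  1: bbd$ebdd -> last char: d
  2: bd$ebddb -> last char: b
  3: bddbbd$e -> last char: e
  4: d$ebddbb -> last char: b
  5: dbbd$ebd -> last char: d
  6: ddbbd$eb -> last char: b
  7: ebddbbd$ -> last char: $


BWT = ddbebdb$


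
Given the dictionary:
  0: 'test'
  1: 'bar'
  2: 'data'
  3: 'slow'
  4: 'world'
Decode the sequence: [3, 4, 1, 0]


Look up each index in the dictionary:
  3 -> 'slow'
  4 -> 'world'
  1 -> 'bar'
  0 -> 'test'

Decoded: "slow world bar test"


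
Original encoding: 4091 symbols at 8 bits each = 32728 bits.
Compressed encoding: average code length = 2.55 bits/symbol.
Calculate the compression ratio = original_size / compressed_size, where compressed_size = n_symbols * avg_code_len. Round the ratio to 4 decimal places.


original_size = n_symbols * orig_bits = 4091 * 8 = 32728 bits
compressed_size = n_symbols * avg_code_len = 4091 * 2.55 = 10432.05 bits
ratio = original_size / compressed_size = 32728 / 10432.05 = 3.1373

Compression ratio = 3.1373


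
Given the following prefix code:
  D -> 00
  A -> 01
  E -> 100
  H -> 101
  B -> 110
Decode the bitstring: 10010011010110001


Decoding step by step:
Bits 100 -> E
Bits 100 -> E
Bits 110 -> B
Bits 101 -> H
Bits 100 -> E
Bits 01 -> A


Decoded message: EEBHEA


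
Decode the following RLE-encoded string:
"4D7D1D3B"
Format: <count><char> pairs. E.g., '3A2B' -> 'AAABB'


Expanding each <count><char> pair:
  4D -> 'DDDD'
  7D -> 'DDDDDDD'
  1D -> 'D'
  3B -> 'BBB'

Decoded = DDDDDDDDDDDDBBB


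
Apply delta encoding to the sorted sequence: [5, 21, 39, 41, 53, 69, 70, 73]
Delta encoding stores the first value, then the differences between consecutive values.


First value: 5
Deltas:
  21 - 5 = 16
  39 - 21 = 18
  41 - 39 = 2
  53 - 41 = 12
  69 - 53 = 16
  70 - 69 = 1
  73 - 70 = 3


Delta encoded: [5, 16, 18, 2, 12, 16, 1, 3]


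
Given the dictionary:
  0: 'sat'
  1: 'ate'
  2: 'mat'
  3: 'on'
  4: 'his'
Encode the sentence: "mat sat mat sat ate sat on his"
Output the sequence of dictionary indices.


Look up each word in the dictionary:
  'mat' -> 2
  'sat' -> 0
  'mat' -> 2
  'sat' -> 0
  'ate' -> 1
  'sat' -> 0
  'on' -> 3
  'his' -> 4

Encoded: [2, 0, 2, 0, 1, 0, 3, 4]


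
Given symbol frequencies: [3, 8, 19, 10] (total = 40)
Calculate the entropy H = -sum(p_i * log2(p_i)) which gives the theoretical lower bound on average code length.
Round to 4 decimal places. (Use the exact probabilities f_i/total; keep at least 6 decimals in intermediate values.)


Per-symbol terms -p_i * log2(p_i) with p_i = f_i/40:
  p = 3/40 = 0.075000: log2(p) = -3.736966, -p*log2(p) = 0.280272
  p = 8/40 = 0.200000: log2(p) = -2.321928, -p*log2(p) = 0.464386
  p = 19/40 = 0.475000: log2(p) = -1.074001, -p*log2(p) = 0.510150
  p = 10/40 = 0.250000: log2(p) = -2.000000, -p*log2(p) = 0.500000
H = 0.280272 + 0.464386 + 0.510150 + 0.500000 = 1.754808

H = 1.7548 bits/symbol


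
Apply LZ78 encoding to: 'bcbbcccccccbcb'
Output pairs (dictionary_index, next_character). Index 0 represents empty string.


LZ78 encoding steps:
Dictionary: {0: ''}
Step 1: w='' (idx 0), next='b' -> output (0, 'b'), add 'b' as idx 1
Step 2: w='' (idx 0), next='c' -> output (0, 'c'), add 'c' as idx 2
Step 3: w='b' (idx 1), next='b' -> output (1, 'b'), add 'bb' as idx 3
Step 4: w='c' (idx 2), next='c' -> output (2, 'c'), add 'cc' as idx 4
Step 5: w='cc' (idx 4), next='c' -> output (4, 'c'), add 'ccc' as idx 5
Step 6: w='cc' (idx 4), next='b' -> output (4, 'b'), add 'ccb' as idx 6
Step 7: w='c' (idx 2), next='b' -> output (2, 'b'), add 'cb' as idx 7


Encoded: [(0, 'b'), (0, 'c'), (1, 'b'), (2, 'c'), (4, 'c'), (4, 'b'), (2, 'b')]


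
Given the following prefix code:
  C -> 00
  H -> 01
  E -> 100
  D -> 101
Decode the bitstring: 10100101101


Decoding step by step:
Bits 101 -> D
Bits 00 -> C
Bits 101 -> D
Bits 101 -> D


Decoded message: DCDD


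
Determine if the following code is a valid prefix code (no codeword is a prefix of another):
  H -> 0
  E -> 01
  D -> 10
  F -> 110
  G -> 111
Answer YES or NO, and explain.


Checking each pair (does one codeword prefix another?):
  H='0' vs E='01': prefix -- VIOLATION

NO -- this is NOT a valid prefix code. H (0) is a prefix of E (01).


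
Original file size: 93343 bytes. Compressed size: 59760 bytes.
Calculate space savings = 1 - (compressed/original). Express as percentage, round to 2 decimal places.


ratio = compressed/original = 59760/93343 = 0.640219
savings = 1 - ratio = 1 - 0.640219 = 0.359781
as a percentage: 0.359781 * 100 = 35.98%

Space savings = 1 - 59760/93343 = 35.98%


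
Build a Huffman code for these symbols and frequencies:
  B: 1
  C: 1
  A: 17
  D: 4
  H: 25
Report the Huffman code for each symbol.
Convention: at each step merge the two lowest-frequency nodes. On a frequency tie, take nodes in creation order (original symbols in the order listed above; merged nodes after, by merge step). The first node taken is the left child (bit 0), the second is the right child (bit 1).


Huffman tree construction:
Step 1: Merge B(1) + C(1) = 2
Step 2: Merge (B+C)(2) + D(4) = 6
Step 3: Merge ((B+C)+D)(6) + A(17) = 23
Step 4: Merge (((B+C)+D)+A)(23) + H(25) = 48
Read each symbol's code off the tree from the root (left child = 0, right child = 1).

Codes:
  B: 0000 (length 4)
  C: 0001 (length 4)
  A: 01 (length 2)
  D: 001 (length 3)
  H: 1 (length 1)
Average code length: 79/48 = 1.6458 bits/symbol


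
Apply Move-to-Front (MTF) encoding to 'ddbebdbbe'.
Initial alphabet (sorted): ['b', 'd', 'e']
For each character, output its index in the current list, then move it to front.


MTF encoding:
'd': index 1 in ['b', 'd', 'e'] -> ['d', 'b', 'e']
'd': index 0 in ['d', 'b', 'e'] -> ['d', 'b', 'e']
'b': index 1 in ['d', 'b', 'e'] -> ['b', 'd', 'e']
'e': index 2 in ['b', 'd', 'e'] -> ['e', 'b', 'd']
'b': index 1 in ['e', 'b', 'd'] -> ['b', 'e', 'd']
'd': index 2 in ['b', 'e', 'd'] -> ['d', 'b', 'e']
'b': index 1 in ['d', 'b', 'e'] -> ['b', 'd', 'e']
'b': index 0 in ['b', 'd', 'e'] -> ['b', 'd', 'e']
'e': index 2 in ['b', 'd', 'e'] -> ['e', 'b', 'd']


Output: [1, 0, 1, 2, 1, 2, 1, 0, 2]


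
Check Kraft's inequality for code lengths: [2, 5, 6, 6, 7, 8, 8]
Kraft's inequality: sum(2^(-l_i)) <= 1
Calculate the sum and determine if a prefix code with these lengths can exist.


Sum = 2^(-2) + 2^(-5) + 2^(-6) + 2^(-6) + 2^(-7) + 2^(-8) + 2^(-8)
    = 0.25 + 0.03125 + 0.015625 + 0.015625 + 0.0078125 + 0.00390625 + 0.00390625
    = 84/256 = 0.328125
Since 0.328125 <= 1, Kraft's inequality IS satisfied.
A prefix code with these lengths CAN exist.

Kraft sum = 0.328125. Satisfied.


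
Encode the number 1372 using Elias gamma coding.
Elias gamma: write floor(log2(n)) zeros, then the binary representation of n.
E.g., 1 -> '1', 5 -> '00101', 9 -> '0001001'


num_bits = floor(log2(1372)) + 1 = 11
leading_zeros = num_bits - 1 = 10
binary(1372) = 10101011100

Elias gamma(1372) = '0000000000' + '10101011100' = 000000000010101011100 (21 bits)


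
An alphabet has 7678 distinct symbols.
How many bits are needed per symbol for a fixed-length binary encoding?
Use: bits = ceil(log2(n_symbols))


log2(7678) = 12.9065
Bracket: 2^12 = 4096 < 7678 <= 2^13 = 8192
So ceil(log2(7678)) = 13

bits = ceil(log2(7678)) = ceil(12.9065) = 13 bits


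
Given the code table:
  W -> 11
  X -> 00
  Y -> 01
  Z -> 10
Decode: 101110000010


Decoding:
10 -> Z
11 -> W
10 -> Z
00 -> X
00 -> X
10 -> Z


Result: ZWZXXZ


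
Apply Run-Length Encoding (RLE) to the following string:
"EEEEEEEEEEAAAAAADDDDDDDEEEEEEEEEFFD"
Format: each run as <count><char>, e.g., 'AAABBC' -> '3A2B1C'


Scanning runs left to right:
  i=0: run of 'E' x 10 -> '10E'
  i=10: run of 'A' x 6 -> '6A'
  i=16: run of 'D' x 7 -> '7D'
  i=23: run of 'E' x 9 -> '9E'
  i=32: run of 'F' x 2 -> '2F'
  i=34: run of 'D' x 1 -> '1D'

RLE = 10E6A7D9E2F1D


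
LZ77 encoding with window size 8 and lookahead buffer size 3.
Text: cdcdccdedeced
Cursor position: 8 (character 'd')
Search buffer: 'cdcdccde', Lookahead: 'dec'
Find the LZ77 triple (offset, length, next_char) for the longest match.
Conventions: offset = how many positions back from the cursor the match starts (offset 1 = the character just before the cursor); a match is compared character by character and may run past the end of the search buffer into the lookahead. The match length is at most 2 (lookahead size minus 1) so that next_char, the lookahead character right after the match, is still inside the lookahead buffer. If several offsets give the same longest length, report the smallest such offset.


Try each offset into the search buffer:
  offset=1 (pos 7, char 'e'): match length 0
  offset=2 (pos 6, char 'd'): match length 2
  offset=3 (pos 5, char 'c'): match length 0
  offset=4 (pos 4, char 'c'): match length 0
  offset=5 (pos 3, char 'd'): match length 1
  offset=6 (pos 2, char 'c'): match length 0
  offset=7 (pos 1, char 'd'): match length 1
  offset=8 (pos 0, char 'c'): match length 0
Longest match has length 2 at offset 2.
next_char = character at position 8 + 2 = 10 -> 'c'

Best match: offset=2, length=2 (matching 'de' starting at position 6)
LZ77 triple: (2, 2, 'c')


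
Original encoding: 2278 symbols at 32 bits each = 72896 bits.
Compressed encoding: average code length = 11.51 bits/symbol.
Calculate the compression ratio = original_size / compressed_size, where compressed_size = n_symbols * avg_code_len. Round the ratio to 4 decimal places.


original_size = n_symbols * orig_bits = 2278 * 32 = 72896 bits
compressed_size = n_symbols * avg_code_len = 2278 * 11.51 = 26219.78 bits
ratio = original_size / compressed_size = 72896 / 26219.78 = 2.7802

Compression ratio = 2.7802


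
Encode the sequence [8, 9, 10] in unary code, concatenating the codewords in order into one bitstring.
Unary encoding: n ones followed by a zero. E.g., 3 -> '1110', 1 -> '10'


Encode each number as n ones followed by a terminating 0:
  8 -> 111111110 (9 bits)
  9 -> 1111111110 (10 bits)
  10 -> 11111111110 (11 bits)
Total length = 9 + 10 + 11 = 30 bits.

Unary([8, 9, 10]) = 111111110111111111011111111110 (30 bits)


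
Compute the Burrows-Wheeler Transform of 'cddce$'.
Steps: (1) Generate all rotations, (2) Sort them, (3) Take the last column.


Rotations (sorted):
  0: $cddce -> last char: e
  1: cddce$ -> last char: $
  2: ce$cdd -> last char: d
  3: dce$cd -> last char: d
  4: ddce$c -> last char: c
  5: e$cddc -> last char: c


BWT = e$ddcc


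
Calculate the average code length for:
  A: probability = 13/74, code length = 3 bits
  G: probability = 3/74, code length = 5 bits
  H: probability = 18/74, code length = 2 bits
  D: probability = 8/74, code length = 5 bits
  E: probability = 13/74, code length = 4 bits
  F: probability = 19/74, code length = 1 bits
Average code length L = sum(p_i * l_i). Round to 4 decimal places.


Weighted contributions p_i * l_i:
  A: (13/74) * 3 = 39/74
  G: (3/74) * 5 = 15/74
  H: (18/74) * 2 = 36/74
  D: (8/74) * 5 = 40/74
  E: (13/74) * 4 = 52/74
  F: (19/74) * 1 = 19/74
Sum = (39 + 15 + 36 + 40 + 52 + 19)/74 = 201/74

L = 201/74 = 2.7162 bits/symbol


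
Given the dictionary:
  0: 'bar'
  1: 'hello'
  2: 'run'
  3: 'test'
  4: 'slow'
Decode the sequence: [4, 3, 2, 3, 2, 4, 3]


Look up each index in the dictionary:
  4 -> 'slow'
  3 -> 'test'
  2 -> 'run'
  3 -> 'test'
  2 -> 'run'
  4 -> 'slow'
  3 -> 'test'

Decoded: "slow test run test run slow test"


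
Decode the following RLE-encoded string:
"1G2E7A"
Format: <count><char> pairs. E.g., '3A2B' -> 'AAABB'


Expanding each <count><char> pair:
  1G -> 'G'
  2E -> 'EE'
  7A -> 'AAAAAAA'

Decoded = GEEAAAAAAA


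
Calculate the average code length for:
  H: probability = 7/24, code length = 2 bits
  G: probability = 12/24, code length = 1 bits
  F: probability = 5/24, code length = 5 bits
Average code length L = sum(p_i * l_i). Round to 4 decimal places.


Weighted contributions p_i * l_i:
  H: (7/24) * 2 = 14/24
  G: (12/24) * 1 = 12/24
  F: (5/24) * 5 = 25/24
Sum = (14 + 12 + 25)/24 = 51/24

L = 51/24 = 2.1250 bits/symbol


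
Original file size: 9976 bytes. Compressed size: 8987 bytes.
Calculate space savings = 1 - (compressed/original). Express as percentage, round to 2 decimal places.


ratio = compressed/original = 8987/9976 = 0.900862
savings = 1 - ratio = 1 - 0.900862 = 0.099138
as a percentage: 0.099138 * 100 = 9.91%

Space savings = 1 - 8987/9976 = 9.91%


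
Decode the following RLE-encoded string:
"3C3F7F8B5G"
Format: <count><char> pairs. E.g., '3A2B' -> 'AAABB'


Expanding each <count><char> pair:
  3C -> 'CCC'
  3F -> 'FFF'
  7F -> 'FFFFFFF'
  8B -> 'BBBBBBBB'
  5G -> 'GGGGG'

Decoded = CCCFFFFFFFFFFBBBBBBBBGGGGG


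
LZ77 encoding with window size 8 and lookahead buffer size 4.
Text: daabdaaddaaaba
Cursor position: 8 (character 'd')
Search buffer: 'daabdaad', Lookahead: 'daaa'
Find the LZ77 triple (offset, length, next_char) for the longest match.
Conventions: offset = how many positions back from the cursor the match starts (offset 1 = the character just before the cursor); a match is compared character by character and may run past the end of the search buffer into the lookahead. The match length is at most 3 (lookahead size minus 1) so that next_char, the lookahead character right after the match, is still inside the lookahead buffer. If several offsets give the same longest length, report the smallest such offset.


Try each offset into the search buffer:
  offset=1 (pos 7, char 'd'): match length 1
  offset=2 (pos 6, char 'a'): match length 0
  offset=3 (pos 5, char 'a'): match length 0
  offset=4 (pos 4, char 'd'): match length 3
  offset=5 (pos 3, char 'b'): match length 0
  offset=6 (pos 2, char 'a'): match length 0
  offset=7 (pos 1, char 'a'): match length 0
  offset=8 (pos 0, char 'd'): match length 3
Longest match has length 3, found at offsets 4, 8; take the smallest, offset 4.
next_char = character at position 8 + 3 = 11 -> 'a'

Best match: offset=4, length=3 (matching 'daa' starting at position 4)
LZ77 triple: (4, 3, 'a')
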